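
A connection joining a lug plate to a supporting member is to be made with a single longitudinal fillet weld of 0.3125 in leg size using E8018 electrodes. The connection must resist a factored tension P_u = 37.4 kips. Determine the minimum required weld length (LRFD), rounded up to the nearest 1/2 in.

L = 5 in

E80XX → F_EXX = 80 ksi.
Throat t_e = 0.707 × 0.3125 = 0.2209 in.
φr_n = 0.75 × 0.6 × 80 × 0.2209 = 7.954 kips/in.
L_req = P_u / φr_n = 37.4 / 7.954 = 4.702 in total.
Round up → use L = 5 in.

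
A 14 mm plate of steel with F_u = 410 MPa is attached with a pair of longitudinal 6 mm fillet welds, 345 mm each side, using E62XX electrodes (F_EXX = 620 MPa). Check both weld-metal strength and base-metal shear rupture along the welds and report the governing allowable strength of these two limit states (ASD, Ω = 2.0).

R_n/Ω ≈ 544 kN (weld metal governs)

t_e = 0.707 × 6 = 4.242 mm; L = 690 mm.
Weld metal: R_n/Ω = (1/2.0) × 0.6 × 620 × 4.242 × 690 × 10⁻³ = 544.4 kN.
Base metal (shear rupture): R_n/Ω = (1/2.0) × 0.6 × 410 × 14 × 690 × 10⁻³ = 1188 kN.
Governing: weld metal.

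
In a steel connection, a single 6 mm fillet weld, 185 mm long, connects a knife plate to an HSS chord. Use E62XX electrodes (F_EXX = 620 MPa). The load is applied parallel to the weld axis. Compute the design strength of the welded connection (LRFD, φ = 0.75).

Effective throat t_e = 0.707 × 6 = 4.242 mm.
Total length L = 185 mm; A_we = 4.242 × 185 = 784.8 mm².
F_nw = 0.6 F_EXX = 0.6 × 620 = 372 MPa.
φR_n = 0.75 × 372 × 784.8 × 10⁻³ = 219 kN.

φR_n ≈ 219 kN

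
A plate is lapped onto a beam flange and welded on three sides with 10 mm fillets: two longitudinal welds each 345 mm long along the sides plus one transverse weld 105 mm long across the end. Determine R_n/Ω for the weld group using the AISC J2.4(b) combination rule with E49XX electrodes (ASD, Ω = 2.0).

R_n/Ω ≈ 826 kN

E49XX → F_EXX = 490 MPa.
t_e = 0.707 × 10 = 7.07 mm.
R_nwl = 0.6 × 490 × 7.07 × 690 × 10⁻³ = 1434 kN (longitudinal, 2 welds).
R_nwt = 0.6 × 490 × 7.07 × 105 × 10⁻³ = 218.3 kN (transverse, base value).
(i) R_nwl + R_nwt = 1652 kN; (ii) 0.85 R_nwl + 1.5 R_nwt = 1546 kN.
R_n = max = 1652 kN [governs: (i)]; R_n/Ω = 826.2 kN.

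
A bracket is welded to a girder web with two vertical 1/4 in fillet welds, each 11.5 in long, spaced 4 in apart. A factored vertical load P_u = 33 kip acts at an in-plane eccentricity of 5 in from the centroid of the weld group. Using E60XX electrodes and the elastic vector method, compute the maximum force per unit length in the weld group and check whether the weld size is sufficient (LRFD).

f_max ≈ 3.64 kip/in; adequate

E60XX → F_EXX = 60 ksi.
Total weld length L_w = 23 in. Treat welds as unit-width lines.
Polar moment about centroid: J = 2[d³/12 + d(b/2)²] = 2[11.5³/12 + 11.5×2²] = 345.5 in³.
Direct shear f_v = P/L_w = 33 / 23 = 1.435 kip/in (vertical).
Torsion M = P·e = 33 × 5 = 165 kip·in.
Critical point at (x, y) = (2, 5.75) from centroid. f_tx = M·y/J = 2.746 kip/in; f_ty = M·x/J = 0.9552 kip/in.
Resultant f_max = √[f_tx² + (f_v + f_ty)²] = √[2.746² + (1.435 + 0.9552)²] = 3.641 kip/in.
Capacity per unit length: φr_n = 0.75 × 0.6 × 60 × (0.707 × 0.25) = 4.772 kip/in.
3.641 ≤ 4.772 → adequate.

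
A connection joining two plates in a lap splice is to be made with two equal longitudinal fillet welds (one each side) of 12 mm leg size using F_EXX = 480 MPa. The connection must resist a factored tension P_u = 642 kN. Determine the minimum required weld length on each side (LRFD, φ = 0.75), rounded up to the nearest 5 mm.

Throat t_e = 0.707 × 12 = 8.484 mm.
φr_n = 0.75 × 0.6 × 480 × 8.484 × 10⁻³ = 1.833 kN/mm.
L_req = P_u / φr_n = 642 / 1.833 = 350.3 mm total.
Per side: 350.3 / 2 = 175.2 mm.
Round up → use L = 180 mm on each side.

L = 180 mm on each side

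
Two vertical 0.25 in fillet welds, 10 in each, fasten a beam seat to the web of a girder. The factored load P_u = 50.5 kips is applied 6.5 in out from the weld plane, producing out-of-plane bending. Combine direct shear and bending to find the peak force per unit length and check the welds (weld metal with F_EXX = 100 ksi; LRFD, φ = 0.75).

f_max ≈ 10.2 kip/in; NOT adequate

L_w = 2 × 10 = 20 in; section modulus (unit throat) S = 2 × L²/6 = 33.33 in².
Direct shear f_v = P/L_w = 50.5/20 = 2.525 kip/in.
Moment M = P × e = 50.5 × 6.5 = 328.25 kip·in; bending f_b = M/S = 9.848 kip/in.
f_max = √(f_v² + f_b²) = √(2.525² + 9.848²) = 10.17 kip/in.
φr_n = 0.75 × 0.6 × 100 × (0.707 × 0.25) = 7.954 kip/in → NOT adequate.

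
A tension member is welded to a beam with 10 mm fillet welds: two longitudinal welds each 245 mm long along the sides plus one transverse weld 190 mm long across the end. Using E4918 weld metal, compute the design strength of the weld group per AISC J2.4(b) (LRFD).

φR_n ≈ 1090 kN

E49XX → F_EXX = 490 MPa.
t_e = 0.707 × 10 = 7.07 mm.
R_nwl = 0.6 × 490 × 7.07 × 490 × 10⁻³ = 1019 kN (longitudinal, 2 welds).
R_nwt = 0.6 × 490 × 7.07 × 190 × 10⁻³ = 394.9 kN (transverse, base value).
(i) R_nwl + R_nwt = 1413 kN; (ii) 0.85 R_nwl + 1.5 R_nwt = 1458 kN.
R_n = max = 1458 kN [governs: (ii)]; φR_n = 1094 kN.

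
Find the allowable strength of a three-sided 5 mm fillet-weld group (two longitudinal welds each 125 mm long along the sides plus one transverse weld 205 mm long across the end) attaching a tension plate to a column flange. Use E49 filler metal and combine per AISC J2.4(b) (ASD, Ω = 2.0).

E49XX → F_EXX = 490 MPa.
t_e = 0.707 × 5 = 3.535 mm.
R_nwl = 0.6 × 490 × 3.535 × 250 × 10⁻³ = 259.8 kN (longitudinal, 2 welds).
R_nwt = 0.6 × 490 × 3.535 × 205 × 10⁻³ = 213.1 kN (transverse, base value).
(i) R_nwl + R_nwt = 472.9 kN; (ii) 0.85 R_nwl + 1.5 R_nwt = 540.4 kN.
R_n = max = 540.4 kN [governs: (ii)]; R_n/Ω = 270.2 kN.

R_n/Ω ≈ 270 kN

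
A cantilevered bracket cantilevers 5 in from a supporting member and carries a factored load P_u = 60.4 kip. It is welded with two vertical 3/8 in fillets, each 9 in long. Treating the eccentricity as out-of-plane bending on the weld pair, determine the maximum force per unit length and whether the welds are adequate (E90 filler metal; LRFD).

f_max ≈ 11.7 kip/in; NOT adequate

E90XX → F_EXX = 90 ksi.
L_w = 2 × 9 = 18 in; section modulus (unit throat) S = 2 × L²/6 = 27 in².
Direct shear f_v = P/L_w = 60.4/18 = 3.356 kip/in.
Moment M = P × e = 60.4 × 5 = 302 kip·in; bending f_b = M/S = 11.19 kip/in.
f_max = √(f_v² + f_b²) = √(3.356² + 11.19²) = 11.68 kip/in.
φr_n = 0.75 × 0.6 × 90 × (0.707 × 0.375) = 10.74 kip/in → NOT adequate.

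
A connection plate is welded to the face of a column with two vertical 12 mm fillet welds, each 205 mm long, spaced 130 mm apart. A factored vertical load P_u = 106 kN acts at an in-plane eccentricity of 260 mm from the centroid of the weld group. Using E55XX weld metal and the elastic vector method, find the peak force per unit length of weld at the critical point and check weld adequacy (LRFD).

E55XX → F_EXX = 550 MPa.
Total weld length L_w = 410 mm. Treat welds as unit-width lines.
Polar moment about centroid: J = 2[d³/12 + d(b/2)²] = 2[205³/12 + 205×65²] = 3168000 mm³.
Direct shear f_v = P/L_w = 106×10³ / 410 = 258.5 N/mm (vertical).
Torsion M = P·e = 106×10³ × 260 = 27560000 N·mm.
Critical point at (x, y) = (65, 102.5) from centroid. f_tx = M·y/J = 891.7 N/mm; f_ty = M·x/J = 565.4 N/mm.
Resultant f_max = √[f_tx² + (f_v + f_ty)²] = √[891.7² + (258.5 + 565.4)²] = 1214 N/mm.
Capacity per unit length: φr_n = 0.75 × 0.6 × 550 × (0.707 × 12) = 2100 N/mm.
1214 ≤ 2100 → adequate.

f_max ≈ 1210 N/mm; adequate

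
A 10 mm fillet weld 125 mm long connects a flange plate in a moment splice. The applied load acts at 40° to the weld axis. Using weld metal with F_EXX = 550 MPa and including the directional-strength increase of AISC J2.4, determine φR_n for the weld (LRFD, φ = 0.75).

φR_n ≈ 275 kN

t_e = 0.707 × 10 = 7.07 mm; A_we = 7.07 × 125 = 883.7 mm².
Directional factor: 1.0 + 0.5 sin^1.5(40°) = 1.258.
F_nw = 0.6 × 550 × 1.258 = 415 MPa.
φR_n = 0.75 × 415 × 883.7 × 10⁻³ = 275.1 kN.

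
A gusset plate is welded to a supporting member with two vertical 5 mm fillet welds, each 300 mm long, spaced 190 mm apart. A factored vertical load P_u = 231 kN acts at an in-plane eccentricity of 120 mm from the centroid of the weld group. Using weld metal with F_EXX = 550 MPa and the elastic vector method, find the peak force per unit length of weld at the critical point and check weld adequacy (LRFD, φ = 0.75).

Total weld length L_w = 600 mm. Treat welds as unit-width lines.
Polar moment about centroid: J = 2[d³/12 + d(b/2)²] = 2[300³/12 + 300×95²] = 9915000 mm³.
Direct shear f_v = P/L_w = 231×10³ / 600 = 385 N/mm (vertical).
Torsion M = P·e = 231×10³ × 120 = 27720000 N·mm.
Critical point at (x, y) = (95, 150) from centroid. f_tx = M·y/J = 419.4 N/mm; f_ty = M·x/J = 265.6 N/mm.
Resultant f_max = √[f_tx² + (f_v + f_ty)²] = √[419.4² + (385 + 265.6)²] = 774 N/mm.
Capacity per unit length: φr_n = 0.75 × 0.6 × 550 × (0.707 × 5) = 874.9 N/mm.
774 ≤ 874.9 → adequate.

f_max ≈ 774 N/mm; adequate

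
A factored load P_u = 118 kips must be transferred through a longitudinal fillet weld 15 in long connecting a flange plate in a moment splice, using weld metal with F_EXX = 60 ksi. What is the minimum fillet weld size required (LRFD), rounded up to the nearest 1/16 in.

w = 7/16 in

Total weld length L = 15 in.
Required throat t_e = P_u / (φ × 0.6 F_EXX × L) = 118 / (0.75 × 0.6 × 60 × 15) = 0.2914 in.
Required leg w = t_e / 0.707 = 0.4121 in → use 7/16 in.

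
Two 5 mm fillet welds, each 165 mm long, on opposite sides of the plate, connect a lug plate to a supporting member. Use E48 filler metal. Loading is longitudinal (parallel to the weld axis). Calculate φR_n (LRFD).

φR_n ≈ 252 kN

E48XX → F_EXX = 480 MPa.
Effective throat t_e = 0.707 × 5 = 3.535 mm.
Total length L = 330 mm; A_we = 3.535 × 330 = 1167 mm².
F_nw = 0.6 F_EXX = 0.6 × 480 = 288 MPa.
φR_n = 0.75 × 288 × 1167 × 10⁻³ = 252 kN.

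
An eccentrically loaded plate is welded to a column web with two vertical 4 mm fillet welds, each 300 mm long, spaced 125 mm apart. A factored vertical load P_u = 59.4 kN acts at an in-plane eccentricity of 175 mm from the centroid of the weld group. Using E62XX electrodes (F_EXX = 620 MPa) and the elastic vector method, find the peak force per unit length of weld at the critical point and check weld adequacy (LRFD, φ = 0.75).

f_max ≈ 299 N/mm; adequate

Total weld length L_w = 600 mm. Treat welds as unit-width lines.
Polar moment about centroid: J = 2[d³/12 + d(b/2)²] = 2[300³/12 + 300×62.5²] = 6844000 mm³.
Direct shear f_v = P/L_w = 59.4×10³ / 600 = 99 N/mm (vertical).
Torsion M = P·e = 59.4×10³ × 175 = 10395000 N·mm.
Critical point at (x, y) = (62.5, 150) from centroid. f_tx = M·y/J = 227.8 N/mm; f_ty = M·x/J = 94.93 N/mm.
Resultant f_max = √[f_tx² + (f_v + f_ty)²] = √[227.8² + (99 + 94.93)²] = 299.2 N/mm.
Capacity per unit length: φr_n = 0.75 × 0.6 × 620 × (0.707 × 4) = 789 N/mm.
299.2 ≤ 789 → adequate.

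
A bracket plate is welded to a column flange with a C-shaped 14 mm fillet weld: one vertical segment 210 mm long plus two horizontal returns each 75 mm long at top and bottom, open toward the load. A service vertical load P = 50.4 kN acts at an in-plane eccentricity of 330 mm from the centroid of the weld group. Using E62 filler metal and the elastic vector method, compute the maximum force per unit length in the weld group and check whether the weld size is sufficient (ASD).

f_max ≈ 844 N/mm; adequate

E62XX → F_EXX = 620 MPa.
Total weld length L_w = 360 mm. Treat welds as unit-width lines.
Centroid: x̄ = 2×75×37.5 / 360 = 15.62 mm from the vertical weld.
Polar moment about centroid: J = I_x + I_y = [210³/12 + 2×75×105²] + [210×15.62² + 2(75³/12 + 75×21.88²)] = 2619000 mm³.
Direct shear f_v = P/L_w = 50.4×10³ / 360 = 140 N/mm (vertical).
Torsion M = P·e = 50.4×10³ × 330 = 16632000 N·mm.
Critical point at (x, y) = (59.38, 105) from centroid. f_tx = M·y/J = 666.8 N/mm; f_ty = M·x/J = 377.1 N/mm.
Resultant f_max = √[f_tx² + (f_v + f_ty)²] = √[666.8² + (140 + 377.1)²] = 843.8 N/mm.
Capacity per unit length: r_n/Ω = (1/2.0) × 0.6 × 620 × (0.707 × 14) = 1841 N/mm.
843.8 ≤ 1841 → adequate.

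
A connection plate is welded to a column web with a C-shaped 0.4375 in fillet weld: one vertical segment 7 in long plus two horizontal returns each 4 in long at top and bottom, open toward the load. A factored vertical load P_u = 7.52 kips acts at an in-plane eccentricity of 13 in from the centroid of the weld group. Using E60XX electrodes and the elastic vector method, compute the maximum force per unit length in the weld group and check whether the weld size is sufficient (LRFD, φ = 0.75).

E60XX → F_EXX = 60 ksi.
Total weld length L_w = 15 in. Treat welds as unit-width lines.
Centroid: x̄ = 2×4×2 / 15 = 1.067 in from the vertical weld.
Polar moment about centroid: J = I_x + I_y = [7³/12 + 2×4×3.5²] + [7×1.067² + 2(4³/12 + 4×0.9333²)] = 152.2 in³.
Direct shear f_v = P/L_w = 7.52 / 15 = 0.5013 kip/in (vertical).
Torsion M = P·e = 7.52 × 13 = 97.76 kip·in.
Critical point at (x, y) = (2.933, 3.5) from centroid. f_tx = M·y/J = 2.248 kip/in; f_ty = M·x/J = 1.884 kip/in.
Resultant f_max = √[f_tx² + (f_v + f_ty)²] = √[2.248² + (0.5013 + 1.884)²] = 3.278 kip/in.
Capacity per unit length: φr_n = 0.75 × 0.6 × 60 × (0.707 × 0.4375) = 8.351 kip/in.
3.278 ≤ 8.351 → adequate.

f_max ≈ 3.28 kip/in; adequate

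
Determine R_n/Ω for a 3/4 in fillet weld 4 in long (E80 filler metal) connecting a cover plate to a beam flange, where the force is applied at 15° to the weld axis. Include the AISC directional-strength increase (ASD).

E80XX → F_EXX = 80 ksi.
t_e = 0.707 × 0.75 = 0.5302 in; A_we = 0.5302 × 4 = 2.121 in².
Directional factor: 1.0 + 0.5 sin^1.5(15°) = 1.066.
F_nw = 0.6 × 80 × 1.066 = 51.16 ksi.
R_n/Ω = (51.16 × 2.121) / 2.0 = 54.26 kip.

R_n/Ω ≈ 54.3 kip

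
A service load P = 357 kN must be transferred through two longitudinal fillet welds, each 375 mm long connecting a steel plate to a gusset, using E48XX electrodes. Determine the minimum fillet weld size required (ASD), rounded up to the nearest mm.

E48XX → F_EXX = 480 MPa.
Total weld length L = 750 mm.
Required throat t_e = P × Ω / (0.6 F_EXX × L) = 357 × 2.0 / (0.6 × 480 × 750 × 10⁻³) = 3.306 mm.
Required leg w = t_e / 0.707 = 4.675 mm → use 5 mm.

w = 5 mm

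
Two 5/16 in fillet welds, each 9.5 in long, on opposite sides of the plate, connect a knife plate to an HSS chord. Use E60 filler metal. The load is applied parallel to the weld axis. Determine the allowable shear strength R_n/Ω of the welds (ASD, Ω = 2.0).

R_n/Ω ≈ 75.6 kips

E60XX → F_EXX = 60 ksi.
Effective throat t_e = 0.707 × 0.3125 = 0.2209 in.
Total length L = 19 in; A_we = 0.2209 × 19 = 4.198 in².
F_nw = 0.6 F_EXX = 0.6 × 60 = 36 ksi.
R_n = 36 × 4.198 = 151.1 kips; R_n/Ω = 151.1/2.0 = 75.56 kips.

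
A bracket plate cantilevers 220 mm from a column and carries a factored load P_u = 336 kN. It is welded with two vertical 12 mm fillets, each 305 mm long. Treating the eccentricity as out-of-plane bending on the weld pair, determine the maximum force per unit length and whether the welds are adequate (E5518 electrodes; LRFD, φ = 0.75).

E55XX → F_EXX = 550 MPa.
L_w = 2 × 305 = 610 mm; section modulus (unit throat) S = 2 × L²/6 = 31010 mm².
Direct shear f_v = P/L_w = 336×10³/610 = 550.8 N/mm.
Moment M = P × e = 336×10³ × 220 = 73920000 N·mm; bending f_b = M/S = 2384 N/mm.
f_max = √(f_v² + f_b²) = √(550.8² + 2384²) = 2447 N/mm.
φr_n = 0.75 × 0.6 × 550 × (0.707 × 12) = 2100 N/mm → NOT adequate.

f_max ≈ 2450 N/mm; NOT adequate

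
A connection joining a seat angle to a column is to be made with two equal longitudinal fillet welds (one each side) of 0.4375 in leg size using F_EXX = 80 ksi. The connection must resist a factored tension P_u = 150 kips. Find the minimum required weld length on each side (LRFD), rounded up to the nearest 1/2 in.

L = 7 in on each side

Throat t_e = 0.707 × 0.4375 = 0.3093 in.
φr_n = 0.75 × 0.6 × 80 × 0.3093 = 11.14 kips/in.
L_req = P_u / φr_n = 150 / 11.14 = 13.47 in total.
Per side: 13.47 / 2 = 6.735 in.
Round up → use L = 7 in on each side.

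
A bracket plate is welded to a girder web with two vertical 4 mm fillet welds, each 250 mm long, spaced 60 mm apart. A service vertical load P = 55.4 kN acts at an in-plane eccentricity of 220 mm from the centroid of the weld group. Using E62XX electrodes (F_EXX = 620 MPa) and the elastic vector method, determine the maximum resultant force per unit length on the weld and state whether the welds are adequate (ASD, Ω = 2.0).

f_max ≈ 550 N/mm; NOT adequate

Total weld length L_w = 500 mm. Treat welds as unit-width lines.
Polar moment about centroid: J = 2[d³/12 + d(b/2)²] = 2[250³/12 + 250×30²] = 3054000 mm³.
Direct shear f_v = P/L_w = 55.4×10³ / 500 = 110.8 N/mm (vertical).
Torsion M = P·e = 55.4×10³ × 220 = 12188000 N·mm.
Critical point at (x, y) = (30, 125) from centroid. f_tx = M·y/J = 498.8 N/mm; f_ty = M·x/J = 119.7 N/mm.
Resultant f_max = √[f_tx² + (f_v + f_ty)²] = √[498.8² + (110.8 + 119.7)²] = 549.5 N/mm.
Capacity per unit length: r_n/Ω = (1/2.0) × 0.6 × 620 × (0.707 × 4) = 526 N/mm.
549.5 > 526 → NOT adequate.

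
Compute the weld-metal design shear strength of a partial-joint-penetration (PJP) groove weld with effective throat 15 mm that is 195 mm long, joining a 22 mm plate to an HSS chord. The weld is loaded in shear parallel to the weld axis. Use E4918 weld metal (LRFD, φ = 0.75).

φR_n ≈ 645 kN

E49XX → F_EXX = 490 MPa.
Effective throat (given) t_e = 15 mm.
A_we = 15 × 195 = 2925 mm².
F_nw = 0.6 F_EXX = 294 MPa.
φR_n = 0.75 × 294 × 2925 × 10⁻³ = 645 kN.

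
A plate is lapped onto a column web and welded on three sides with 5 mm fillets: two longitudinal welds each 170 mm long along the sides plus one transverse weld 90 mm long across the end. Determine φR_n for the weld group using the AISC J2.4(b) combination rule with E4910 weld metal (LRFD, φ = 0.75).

E49XX → F_EXX = 490 MPa.
t_e = 0.707 × 5 = 3.535 mm.
R_nwl = 0.6 × 490 × 3.535 × 340 × 10⁻³ = 353.4 kN (longitudinal, 2 welds).
R_nwt = 0.6 × 490 × 3.535 × 90 × 10⁻³ = 93.54 kN (transverse, base value).
(i) R_nwl + R_nwt = 446.9 kN; (ii) 0.85 R_nwl + 1.5 R_nwt = 440.7 kN.
R_n = max = 446.9 kN [governs: (i)]; φR_n = 335.2 kN.

φR_n ≈ 335 kN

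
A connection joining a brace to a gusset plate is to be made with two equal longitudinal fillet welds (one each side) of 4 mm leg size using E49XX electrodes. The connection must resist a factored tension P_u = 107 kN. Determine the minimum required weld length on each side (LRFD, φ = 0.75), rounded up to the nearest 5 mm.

E49XX → F_EXX = 490 MPa.
Throat t_e = 0.707 × 4 = 2.828 mm.
φr_n = 0.75 × 0.6 × 490 × 2.828 × 10⁻³ = 0.6236 kN/mm.
L_req = P_u / φr_n = 107 / 0.6236 = 171.6 mm total.
Per side: 171.6 / 2 = 85.8 mm.
Round up → use L = 90 mm on each side.

L = 90 mm on each side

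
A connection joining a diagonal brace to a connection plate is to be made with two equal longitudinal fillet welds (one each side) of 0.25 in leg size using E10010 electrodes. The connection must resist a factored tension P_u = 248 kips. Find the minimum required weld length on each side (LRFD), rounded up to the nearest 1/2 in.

E100XX → F_EXX = 100 ksi.
Throat t_e = 0.707 × 0.25 = 0.1767 in.
φr_n = 0.75 × 0.6 × 100 × 0.1767 = 7.954 kips/in.
L_req = P_u / φr_n = 248 / 7.954 = 31.18 in total.
Per side: 31.18 / 2 = 15.59 in.
Round up → use L = 16 in on each side.

L = 16 in on each side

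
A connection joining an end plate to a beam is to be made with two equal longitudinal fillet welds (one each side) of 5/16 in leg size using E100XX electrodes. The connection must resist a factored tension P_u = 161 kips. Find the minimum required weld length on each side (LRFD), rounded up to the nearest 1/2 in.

L = 8.5 in on each side

E100XX → F_EXX = 100 ksi.
Throat t_e = 0.707 × 0.3125 = 0.2209 in.
φr_n = 0.75 × 0.6 × 100 × 0.2209 = 9.942 kips/in.
L_req = P_u / φr_n = 161 / 9.942 = 16.19 in total.
Per side: 16.19 / 2 = 8.097 in.
Round up → use L = 8.5 in on each side.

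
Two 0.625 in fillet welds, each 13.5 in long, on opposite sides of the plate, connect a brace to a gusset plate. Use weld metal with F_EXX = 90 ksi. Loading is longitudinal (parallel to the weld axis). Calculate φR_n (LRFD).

Effective throat t_e = 0.707 × 0.625 = 0.4419 in.
Total length L = 27 in; A_we = 0.4419 × 27 = 11.93 in².
F_nw = 0.6 F_EXX = 0.6 × 90 = 54 ksi.
φR_n = 0.75 × 54 × 11.93 = 483.2 kips.

φR_n ≈ 483 kips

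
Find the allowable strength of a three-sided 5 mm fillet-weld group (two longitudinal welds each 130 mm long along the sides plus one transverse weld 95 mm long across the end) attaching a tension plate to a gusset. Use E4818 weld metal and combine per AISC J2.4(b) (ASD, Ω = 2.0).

R_n/Ω ≈ 185 kN

E48XX → F_EXX = 480 MPa.
t_e = 0.707 × 5 = 3.535 mm.
R_nwl = 0.6 × 480 × 3.535 × 260 × 10⁻³ = 264.7 kN (longitudinal, 2 welds).
R_nwt = 0.6 × 480 × 3.535 × 95 × 10⁻³ = 96.72 kN (transverse, base value).
(i) R_nwl + R_nwt = 361.4 kN; (ii) 0.85 R_nwl + 1.5 R_nwt = 370.1 kN.
R_n = max = 370.1 kN [governs: (ii)]; R_n/Ω = 185 kN.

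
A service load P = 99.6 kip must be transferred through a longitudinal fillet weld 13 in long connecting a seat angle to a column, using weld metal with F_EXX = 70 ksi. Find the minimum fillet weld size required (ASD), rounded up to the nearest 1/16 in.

Total weld length L = 13 in.
Required throat t_e = P × Ω / (0.6 F_EXX × L) = 99.6 × 2.0 / (0.6 × 70 × 13) = 0.3648 in.
Required leg w = t_e / 0.707 = 0.516 in → use 9/16 in.

w = 9/16 in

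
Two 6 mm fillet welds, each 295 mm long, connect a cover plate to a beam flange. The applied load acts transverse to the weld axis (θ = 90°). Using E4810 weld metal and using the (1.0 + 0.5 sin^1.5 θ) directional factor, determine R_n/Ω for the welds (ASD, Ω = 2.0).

E48XX → F_EXX = 480 MPa.
t_e = 0.707 × 6 = 4.242 mm; A_we = 4.242 × 590 = 2503 mm².
Directional factor: 1.0 + 0.5 sin^1.5(90°) = 1.5.
F_nw = 0.6 × 480 × 1.5 = 432 MPa.
R_n/Ω = (432 × 2503) / 2.0 × 10⁻³ = 540.6 kN.

R_n/Ω ≈ 541 kN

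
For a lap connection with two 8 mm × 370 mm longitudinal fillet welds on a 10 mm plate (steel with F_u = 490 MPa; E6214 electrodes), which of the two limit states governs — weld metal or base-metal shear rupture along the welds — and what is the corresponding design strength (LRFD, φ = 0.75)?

E62XX → F_EXX = 620 MPa.
t_e = 0.707 × 8 = 5.656 mm; L = 740 mm.
Weld metal: φR_n = 0.75 × 0.6 × 620 × 5.656 × 740 × 10⁻³ = 1168 kN.
Base metal (shear rupture): φR_n = 0.75 × 0.6 × 490 × 10 × 740 × 10⁻³ = 1632 kN.
Governing: weld metal.

φR_n ≈ 1170 kN (weld metal governs)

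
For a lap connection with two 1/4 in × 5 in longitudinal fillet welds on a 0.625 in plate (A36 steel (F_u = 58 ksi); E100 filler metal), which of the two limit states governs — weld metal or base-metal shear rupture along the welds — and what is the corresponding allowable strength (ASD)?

E100XX → F_EXX = 100 ksi.
t_e = 0.707 × 0.25 = 0.1767 in; L = 10 in.
Weld metal: R_n/Ω = (1/2.0) × 0.6 × 100 × 0.1767 × 10 = 53.02 kip.
Base metal (shear rupture): R_n/Ω = (1/2.0) × 0.6 × 58 × 0.625 × 10 = 108.8 kip.
Governing: weld metal.

R_n/Ω ≈ 53 kip (weld metal governs)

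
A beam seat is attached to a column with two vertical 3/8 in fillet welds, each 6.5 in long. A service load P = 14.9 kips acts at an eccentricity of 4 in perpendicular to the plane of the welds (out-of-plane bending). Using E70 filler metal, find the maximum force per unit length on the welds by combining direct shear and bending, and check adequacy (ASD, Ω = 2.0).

f_max ≈ 4.38 kip/in; adequate

E70XX → F_EXX = 70 ksi.
L_w = 2 × 6.5 = 13 in; section modulus (unit throat) S = 2 × L²/6 = 14.08 in².
Direct shear f_v = P/L_w = 14.9/13 = 1.146 kip/in.
Moment M = P × e = 14.9 × 4 = 59.6 kip·in; bending f_b = M/S = 4.232 kip/in.
f_max = √(f_v² + f_b²) = √(1.146² + 4.232²) = 4.384 kip/in.
r_n/Ω = (1/2.0) × 0.6 × 70 × (0.707 × 0.375) = 5.568 kip/in → adequate.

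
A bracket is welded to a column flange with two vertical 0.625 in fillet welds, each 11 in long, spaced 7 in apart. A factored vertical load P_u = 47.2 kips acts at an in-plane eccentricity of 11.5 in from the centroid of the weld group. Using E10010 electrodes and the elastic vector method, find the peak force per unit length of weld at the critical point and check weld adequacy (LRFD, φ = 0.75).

E100XX → F_EXX = 100 ksi.
Total weld length L_w = 22 in. Treat welds as unit-width lines.
Polar moment about centroid: J = 2[d³/12 + d(b/2)²] = 2[11³/12 + 11×3.5²] = 491.3 in³.
Direct shear f_v = P/L_w = 47.2 / 22 = 2.145 kip/in (vertical).
Torsion M = P·e = 47.2 × 11.5 = 542.8 kip·in.
Critical point at (x, y) = (3.5, 5.5) from centroid. f_tx = M·y/J = 6.076 kip/in; f_ty = M·x/J = 3.867 kip/in.
Resultant f_max = √[f_tx² + (f_v + f_ty)²] = √[6.076² + (2.145 + 3.867)²] = 8.548 kip/in.
Capacity per unit length: φr_n = 0.75 × 0.6 × 100 × (0.707 × 0.625) = 19.88 kip/in.
8.548 ≤ 19.88 → adequate.

f_max ≈ 8.55 kip/in; adequate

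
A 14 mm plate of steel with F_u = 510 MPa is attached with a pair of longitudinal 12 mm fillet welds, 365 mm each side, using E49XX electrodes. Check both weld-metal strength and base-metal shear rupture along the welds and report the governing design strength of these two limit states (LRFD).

φR_n ≈ 1370 kN (weld metal governs)

E49XX → F_EXX = 490 MPa.
t_e = 0.707 × 12 = 8.484 mm; L = 730 mm.
Weld metal: φR_n = 0.75 × 0.6 × 490 × 8.484 × 730 × 10⁻³ = 1366 kN.
Base metal (shear rupture): φR_n = 0.75 × 0.6 × 510 × 14 × 730 × 10⁻³ = 2345 kN.
Governing: weld metal.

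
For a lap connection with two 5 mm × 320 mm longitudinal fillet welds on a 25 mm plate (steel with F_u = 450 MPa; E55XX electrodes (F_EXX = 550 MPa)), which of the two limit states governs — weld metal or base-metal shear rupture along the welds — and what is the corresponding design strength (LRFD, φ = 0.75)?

t_e = 0.707 × 5 = 3.535 mm; L = 640 mm.
Weld metal: φR_n = 0.75 × 0.6 × 550 × 3.535 × 640 × 10⁻³ = 559.9 kN.
Base metal (shear rupture): φR_n = 0.75 × 0.6 × 450 × 25 × 640 × 10⁻³ = 3240 kN.
Governing: weld metal.

φR_n ≈ 560 kN (weld metal governs)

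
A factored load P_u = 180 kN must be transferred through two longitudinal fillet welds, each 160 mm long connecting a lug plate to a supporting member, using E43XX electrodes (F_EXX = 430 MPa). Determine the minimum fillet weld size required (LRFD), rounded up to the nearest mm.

Total weld length L = 320 mm.
Required throat t_e = P_u / (φ × 0.6 F_EXX × L) = 180 / (0.75 × 0.6 × 430 × 320 × 10⁻³) = 2.907 mm.
Required leg w = t_e / 0.707 = 4.112 mm → use 5 mm.

w = 5 mm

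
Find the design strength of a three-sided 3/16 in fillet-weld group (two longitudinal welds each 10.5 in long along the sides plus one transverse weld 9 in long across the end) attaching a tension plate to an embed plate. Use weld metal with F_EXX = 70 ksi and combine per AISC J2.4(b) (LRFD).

t_e = 0.707 × 0.1875 = 0.1326 in.
R_nwl = 0.6 × 70 × 0.1326 × 21 = 116.9 kips (longitudinal, 2 welds).
R_nwt = 0.6 × 70 × 0.1326 × 9 = 50.11 kips (transverse, base value).
(i) R_nwl + R_nwt = 167 kips; (ii) 0.85 R_nwl + 1.5 R_nwt = 174.5 kips.
R_n = max = 174.5 kips [governs: (ii)]; φR_n = 130.9 kips.

φR_n ≈ 131 kips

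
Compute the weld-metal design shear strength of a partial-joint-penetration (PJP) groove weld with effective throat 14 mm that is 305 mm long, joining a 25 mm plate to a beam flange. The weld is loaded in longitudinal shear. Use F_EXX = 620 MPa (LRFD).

φR_n ≈ 1190 kN

Effective throat (given) t_e = 14 mm.
A_we = 14 × 305 = 4270 mm².
F_nw = 0.6 F_EXX = 372 MPa.
φR_n = 0.75 × 372 × 4270 × 10⁻³ = 1191 kN.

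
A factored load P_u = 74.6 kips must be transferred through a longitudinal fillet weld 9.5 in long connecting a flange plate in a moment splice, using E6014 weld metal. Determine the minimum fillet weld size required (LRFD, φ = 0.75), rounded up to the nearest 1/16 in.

E60XX → F_EXX = 60 ksi.
Total weld length L = 9.5 in.
Required throat t_e = P_u / (φ × 0.6 F_EXX × L) = 74.6 / (0.75 × 0.6 × 60 × 9.5) = 0.2908 in.
Required leg w = t_e / 0.707 = 0.4114 in → use 7/16 in.

w = 7/16 in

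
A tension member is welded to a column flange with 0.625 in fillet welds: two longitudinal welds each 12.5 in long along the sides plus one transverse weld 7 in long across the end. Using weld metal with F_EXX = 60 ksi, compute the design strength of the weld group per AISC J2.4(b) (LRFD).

φR_n ≈ 382 kips

t_e = 0.707 × 0.625 = 0.4419 in.
R_nwl = 0.6 × 60 × 0.4419 × 25 = 397.7 kips (longitudinal, 2 welds).
R_nwt = 0.6 × 60 × 0.4419 × 7 = 111.4 kips (transverse, base value).
(i) R_nwl + R_nwt = 509 kips; (ii) 0.85 R_nwl + 1.5 R_nwt = 505.1 kips.
R_n = max = 509 kips [governs: (i)]; φR_n = 381.8 kips.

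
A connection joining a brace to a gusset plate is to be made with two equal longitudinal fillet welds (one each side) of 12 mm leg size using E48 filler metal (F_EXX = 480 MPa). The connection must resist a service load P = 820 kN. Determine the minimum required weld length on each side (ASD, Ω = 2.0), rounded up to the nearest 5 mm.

L = 340 mm on each side

Throat t_e = 0.707 × 12 = 8.484 mm.
r_n/Ω = (0.6 × 480 × 8.484) / 2.0 = 1222 N/mm = 1.222 kN/mm.
L_req = P / (r_n/Ω) = 820 / 1.222 = 671.2 mm total.
Per side: 671.2 / 2 = 335.6 mm.
Round up → use L = 340 mm on each side.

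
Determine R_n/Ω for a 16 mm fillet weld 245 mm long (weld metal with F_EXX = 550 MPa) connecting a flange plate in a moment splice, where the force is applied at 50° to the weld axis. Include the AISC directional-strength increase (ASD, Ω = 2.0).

t_e = 0.707 × 16 = 11.31 mm; A_we = 11.31 × 245 = 2771 mm².
Directional factor: 1.0 + 0.5 sin^1.5(50°) = 1.335.
F_nw = 0.6 × 550 × 1.335 = 440.6 MPa.
R_n/Ω = (440.6 × 2771) / 2.0 × 10⁻³ = 610.6 kN.

R_n/Ω ≈ 611 kN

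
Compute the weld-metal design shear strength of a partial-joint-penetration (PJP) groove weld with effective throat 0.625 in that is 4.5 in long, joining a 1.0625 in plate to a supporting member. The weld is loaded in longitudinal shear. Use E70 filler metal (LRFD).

E70XX → F_EXX = 70 ksi.
Effective throat (given) t_e = 0.625 in.
A_we = 0.625 × 4.5 = 2.812 in².
F_nw = 0.6 F_EXX = 42 ksi.
φR_n = 0.75 × 42 × 2.812 = 88.59 kips.

φR_n ≈ 88.6 kips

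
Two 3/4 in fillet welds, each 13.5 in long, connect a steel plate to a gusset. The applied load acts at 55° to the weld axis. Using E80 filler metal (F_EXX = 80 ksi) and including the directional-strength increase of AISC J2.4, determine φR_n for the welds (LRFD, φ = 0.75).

t_e = 0.707 × 0.75 = 0.5302 in; A_we = 0.5302 × 27 = 14.32 in².
Directional factor: 1.0 + 0.5 sin^1.5(55°) = 1.371.
F_nw = 0.6 × 80 × 1.371 = 65.79 ksi.
φR_n = 0.75 × 65.79 × 14.32 = 706.5 kip.

φR_n ≈ 706 kip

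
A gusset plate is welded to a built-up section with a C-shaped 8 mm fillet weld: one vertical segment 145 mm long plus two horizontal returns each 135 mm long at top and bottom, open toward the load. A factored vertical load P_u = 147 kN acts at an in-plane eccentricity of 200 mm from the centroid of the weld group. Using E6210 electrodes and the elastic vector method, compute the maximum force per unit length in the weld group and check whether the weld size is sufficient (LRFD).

E62XX → F_EXX = 620 MPa.
Total weld length L_w = 415 mm. Treat welds as unit-width lines.
Centroid: x̄ = 2×135×67.5 / 415 = 43.92 mm from the vertical weld.
Polar moment about centroid: J = I_x + I_y = [145³/12 + 2×135×72.5²] + [145×43.92² + 2(135³/12 + 135×23.58²)] = 2513000 mm³.
Direct shear f_v = P/L_w = 147×10³ / 415 = 354.2 N/mm (vertical).
Torsion M = P·e = 147×10³ × 200 = 29400000 N·mm.
Critical point at (x, y) = (91.08, 72.5) from centroid. f_tx = M·y/J = 848.1 N/mm; f_ty = M·x/J = 1066 N/mm.
Resultant f_max = √[f_tx² + (f_v + f_ty)²] = √[848.1² + (354.2 + 1066)²] = 1654 N/mm.
Capacity per unit length: φr_n = 0.75 × 0.6 × 620 × (0.707 × 8) = 1578 N/mm.
1654 > 1578 → NOT adequate.

f_max ≈ 1650 N/mm; NOT adequate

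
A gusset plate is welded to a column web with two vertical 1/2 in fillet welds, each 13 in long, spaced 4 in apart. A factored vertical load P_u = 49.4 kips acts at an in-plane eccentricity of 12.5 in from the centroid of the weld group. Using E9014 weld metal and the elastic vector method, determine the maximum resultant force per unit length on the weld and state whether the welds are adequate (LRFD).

f_max ≈ 9.66 kip/in; adequate

E90XX → F_EXX = 90 ksi.
Total weld length L_w = 26 in. Treat welds as unit-width lines.
Polar moment about centroid: J = 2[d³/12 + d(b/2)²] = 2[13³/12 + 13×2²] = 470.2 in³.
Direct shear f_v = P/L_w = 49.4 / 26 = 1.9 kip/in (vertical).
Torsion M = P·e = 49.4 × 12.5 = 617.5 kip·in.
Critical point at (x, y) = (2, 6.5) from centroid. f_tx = M·y/J = 8.537 kip/in; f_ty = M·x/J = 2.627 kip/in.
Resultant f_max = √[f_tx² + (f_v + f_ty)²] = √[8.537² + (1.9 + 2.627)²] = 9.663 kip/in.
Capacity per unit length: φr_n = 0.75 × 0.6 × 90 × (0.707 × 0.5) = 14.32 kip/in.
9.663 ≤ 14.32 → adequate.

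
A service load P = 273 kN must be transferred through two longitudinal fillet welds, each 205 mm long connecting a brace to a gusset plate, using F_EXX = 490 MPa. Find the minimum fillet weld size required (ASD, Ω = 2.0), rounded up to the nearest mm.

Total weld length L = 410 mm.
Required throat t_e = P × Ω / (0.6 F_EXX × L) = 273 × 2.0 / (0.6 × 490 × 410 × 10⁻³) = 4.53 mm.
Required leg w = t_e / 0.707 = 6.407 mm → use 7 mm.

w = 7 mm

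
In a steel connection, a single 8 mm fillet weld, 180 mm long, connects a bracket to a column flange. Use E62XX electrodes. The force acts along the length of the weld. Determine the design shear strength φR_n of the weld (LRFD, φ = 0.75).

φR_n ≈ 284 kN

E62XX → F_EXX = 620 MPa.
Effective throat t_e = 0.707 × 8 = 5.656 mm.
Total length L = 180 mm; A_we = 5.656 × 180 = 1018 mm².
F_nw = 0.6 F_EXX = 0.6 × 620 = 372 MPa.
φR_n = 0.75 × 372 × 1018 × 10⁻³ = 284 kN.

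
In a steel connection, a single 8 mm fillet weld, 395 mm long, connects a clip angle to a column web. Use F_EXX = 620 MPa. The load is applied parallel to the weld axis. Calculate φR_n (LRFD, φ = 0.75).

φR_n ≈ 623 kN

Effective throat t_e = 0.707 × 8 = 5.656 mm.
Total length L = 395 mm; A_we = 5.656 × 395 = 2234 mm².
F_nw = 0.6 F_EXX = 0.6 × 620 = 372 MPa.
φR_n = 0.75 × 372 × 2234 × 10⁻³ = 623.3 kN.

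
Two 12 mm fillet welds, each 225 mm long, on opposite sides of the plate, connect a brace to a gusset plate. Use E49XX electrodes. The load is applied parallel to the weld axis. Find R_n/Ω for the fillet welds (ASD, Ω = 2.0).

E49XX → F_EXX = 490 MPa.
Effective throat t_e = 0.707 × 12 = 8.484 mm.
Total length L = 450 mm; A_we = 8.484 × 450 = 3818 mm².
F_nw = 0.6 F_EXX = 0.6 × 490 = 294 MPa.
R_n = 294 × 3818 × 10⁻³ = 1122 kN; R_n/Ω = 1122/2.0 = 561.2 kN.

R_n/Ω ≈ 561 kN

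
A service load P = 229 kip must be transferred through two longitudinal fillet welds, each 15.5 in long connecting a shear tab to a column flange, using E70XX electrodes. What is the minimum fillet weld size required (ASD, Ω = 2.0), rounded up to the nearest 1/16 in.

E70XX → F_EXX = 70 ksi.
Total weld length L = 31 in.
Required throat t_e = P × Ω / (0.6 F_EXX × L) = 229 × 2.0 / (0.6 × 70 × 31) = 0.3518 in.
Required leg w = t_e / 0.707 = 0.4975 in → use 1/2 in.

w = 1/2 in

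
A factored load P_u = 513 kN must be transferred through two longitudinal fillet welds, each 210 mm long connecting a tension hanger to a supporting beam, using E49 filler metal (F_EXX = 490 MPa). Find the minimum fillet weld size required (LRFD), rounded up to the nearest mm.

Total weld length L = 420 mm.
Required throat t_e = P_u / (φ × 0.6 F_EXX × L) = 513 / (0.75 × 0.6 × 490 × 420 × 10⁻³) = 5.539 mm.
Required leg w = t_e / 0.707 = 7.835 mm → use 8 mm.

w = 8 mm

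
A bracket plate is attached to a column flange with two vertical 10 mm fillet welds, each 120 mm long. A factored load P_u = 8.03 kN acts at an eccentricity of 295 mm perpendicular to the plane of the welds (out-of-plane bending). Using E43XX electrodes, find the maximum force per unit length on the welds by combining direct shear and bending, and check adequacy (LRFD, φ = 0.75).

f_max ≈ 495 N/mm; adequate

E43XX → F_EXX = 430 MPa.
L_w = 2 × 120 = 240 mm; section modulus (unit throat) S = 2 × L²/6 = 4800 mm².
Direct shear f_v = P/L_w = 8.03×10³/240 = 33.46 N/mm.
Moment M = P × e = 8.03×10³ × 295 = 2368800 N·mm; bending f_b = M/S = 493.5 N/mm.
f_max = √(f_v² + f_b²) = √(33.46² + 493.5²) = 494.6 N/mm.
φr_n = 0.75 × 0.6 × 430 × (0.707 × 10) = 1368 N/mm → adequate.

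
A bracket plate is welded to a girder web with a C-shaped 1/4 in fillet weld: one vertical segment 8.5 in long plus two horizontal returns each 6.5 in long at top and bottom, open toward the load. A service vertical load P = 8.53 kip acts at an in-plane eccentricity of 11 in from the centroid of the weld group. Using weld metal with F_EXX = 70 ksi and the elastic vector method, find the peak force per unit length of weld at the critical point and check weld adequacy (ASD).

Total weld length L_w = 21.5 in. Treat welds as unit-width lines.
Centroid: x̄ = 2×6.5×3.25 / 21.5 = 1.965 in from the vertical weld.
Polar moment about centroid: J = I_x + I_y = [8.5³/12 + 2×6.5×4.25²] + [8.5×1.965² + 2(6.5³/12 + 6.5×1.285²)] = 386 in³.
Direct shear f_v = P/L_w = 8.53 / 21.5 = 0.3967 kip/in (vertical).
Torsion M = P·e = 8.53 × 11 = 93.83 kip·in.
Critical point at (x, y) = (4.535, 4.25) from centroid. f_tx = M·y/J = 1.033 kip/in; f_ty = M·x/J = 1.102 kip/in.
Resultant f_max = √[f_tx² + (f_v + f_ty)²] = √[1.033² + (0.3967 + 1.102)²] = 1.82 kip/in.
Capacity per unit length: r_n/Ω = (1/2.0) × 0.6 × 70 × (0.707 × 0.25) = 3.712 kip/in.
1.82 ≤ 3.712 → adequate.

f_max ≈ 1.82 kip/in; adequate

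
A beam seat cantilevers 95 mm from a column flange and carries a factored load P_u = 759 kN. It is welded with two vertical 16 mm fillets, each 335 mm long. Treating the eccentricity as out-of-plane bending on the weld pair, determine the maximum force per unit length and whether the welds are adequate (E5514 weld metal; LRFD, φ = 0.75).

f_max ≈ 2240 N/mm; adequate

E55XX → F_EXX = 550 MPa.
L_w = 2 × 335 = 670 mm; section modulus (unit throat) S = 2 × L²/6 = 37410 mm².
Direct shear f_v = P/L_w = 759×10³/670 = 1133 N/mm.
Moment M = P × e = 759×10³ × 95 = 72105000 N·mm; bending f_b = M/S = 1928 N/mm.
f_max = √(f_v² + f_b²) = √(1133² + 1928²) = 2236 N/mm.
φr_n = 0.75 × 0.6 × 550 × (0.707 × 16) = 2800 N/mm → adequate.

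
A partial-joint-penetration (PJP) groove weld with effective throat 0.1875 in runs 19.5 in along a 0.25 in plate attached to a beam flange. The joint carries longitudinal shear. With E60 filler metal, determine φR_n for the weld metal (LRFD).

φR_n ≈ 98.7 kip

E60XX → F_EXX = 60 ksi.
Effective throat (given) t_e = 0.1875 in.
A_we = 0.1875 × 19.5 = 3.656 in².
F_nw = 0.6 F_EXX = 36 ksi.
φR_n = 0.75 × 36 × 3.656 = 98.72 kip.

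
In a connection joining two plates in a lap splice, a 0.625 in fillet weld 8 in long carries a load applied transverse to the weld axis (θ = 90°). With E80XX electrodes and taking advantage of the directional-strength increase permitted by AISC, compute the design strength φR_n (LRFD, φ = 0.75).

E80XX → F_EXX = 80 ksi.
t_e = 0.707 × 0.625 = 0.4419 in; A_we = 0.4419 × 8 = 3.535 in².
Directional factor: 1.0 + 0.5 sin^1.5(90°) = 1.5.
F_nw = 0.6 × 80 × 1.5 = 72 ksi.
φR_n = 0.75 × 72 × 3.535 = 190.9 kip.

φR_n ≈ 191 kip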